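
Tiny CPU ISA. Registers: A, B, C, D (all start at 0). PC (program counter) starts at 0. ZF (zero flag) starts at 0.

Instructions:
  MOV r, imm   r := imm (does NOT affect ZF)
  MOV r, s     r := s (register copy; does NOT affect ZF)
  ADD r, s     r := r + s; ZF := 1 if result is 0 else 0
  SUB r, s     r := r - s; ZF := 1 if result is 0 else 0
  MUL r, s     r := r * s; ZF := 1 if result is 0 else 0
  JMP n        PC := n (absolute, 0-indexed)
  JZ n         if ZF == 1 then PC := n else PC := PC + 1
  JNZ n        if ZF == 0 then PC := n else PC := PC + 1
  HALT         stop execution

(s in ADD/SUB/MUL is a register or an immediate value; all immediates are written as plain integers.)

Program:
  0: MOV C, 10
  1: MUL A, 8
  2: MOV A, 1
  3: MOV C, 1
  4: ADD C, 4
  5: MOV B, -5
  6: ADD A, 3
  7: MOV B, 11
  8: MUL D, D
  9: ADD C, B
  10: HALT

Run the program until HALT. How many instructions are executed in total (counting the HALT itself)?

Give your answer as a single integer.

Answer: 11

Derivation:
Step 1: PC=0 exec 'MOV C, 10'. After: A=0 B=0 C=10 D=0 ZF=0 PC=1
Step 2: PC=1 exec 'MUL A, 8'. After: A=0 B=0 C=10 D=0 ZF=1 PC=2
Step 3: PC=2 exec 'MOV A, 1'. After: A=1 B=0 C=10 D=0 ZF=1 PC=3
Step 4: PC=3 exec 'MOV C, 1'. After: A=1 B=0 C=1 D=0 ZF=1 PC=4
Step 5: PC=4 exec 'ADD C, 4'. After: A=1 B=0 C=5 D=0 ZF=0 PC=5
Step 6: PC=5 exec 'MOV B, -5'. After: A=1 B=-5 C=5 D=0 ZF=0 PC=6
Step 7: PC=6 exec 'ADD A, 3'. After: A=4 B=-5 C=5 D=0 ZF=0 PC=7
Step 8: PC=7 exec 'MOV B, 11'. After: A=4 B=11 C=5 D=0 ZF=0 PC=8
Step 9: PC=8 exec 'MUL D, D'. After: A=4 B=11 C=5 D=0 ZF=1 PC=9
Step 10: PC=9 exec 'ADD C, B'. After: A=4 B=11 C=16 D=0 ZF=0 PC=10
Step 11: PC=10 exec 'HALT'. After: A=4 B=11 C=16 D=0 ZF=0 PC=10 HALTED
Total instructions executed: 11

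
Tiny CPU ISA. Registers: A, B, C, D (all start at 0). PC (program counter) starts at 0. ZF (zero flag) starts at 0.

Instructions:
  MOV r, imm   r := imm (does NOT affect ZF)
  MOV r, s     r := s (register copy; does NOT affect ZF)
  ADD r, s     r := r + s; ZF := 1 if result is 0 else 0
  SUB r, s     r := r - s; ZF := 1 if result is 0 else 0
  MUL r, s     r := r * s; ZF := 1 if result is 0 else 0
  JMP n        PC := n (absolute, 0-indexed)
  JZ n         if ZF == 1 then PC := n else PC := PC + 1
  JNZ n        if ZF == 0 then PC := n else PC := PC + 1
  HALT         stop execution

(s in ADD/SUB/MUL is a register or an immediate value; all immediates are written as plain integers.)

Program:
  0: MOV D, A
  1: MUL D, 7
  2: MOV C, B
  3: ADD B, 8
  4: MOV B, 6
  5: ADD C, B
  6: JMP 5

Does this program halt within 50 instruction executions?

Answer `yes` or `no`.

Answer: no

Derivation:
Step 1: PC=0 exec 'MOV D, A'. After: A=0 B=0 C=0 D=0 ZF=0 PC=1
Step 2: PC=1 exec 'MUL D, 7'. After: A=0 B=0 C=0 D=0 ZF=1 PC=2
Step 3: PC=2 exec 'MOV C, B'. After: A=0 B=0 C=0 D=0 ZF=1 PC=3
Step 4: PC=3 exec 'ADD B, 8'. After: A=0 B=8 C=0 D=0 ZF=0 PC=4
Step 5: PC=4 exec 'MOV B, 6'. After: A=0 B=6 C=0 D=0 ZF=0 PC=5
Step 6: PC=5 exec 'ADD C, B'. After: A=0 B=6 C=6 D=0 ZF=0 PC=6
Step 7: PC=6 exec 'JMP 5'. After: A=0 B=6 C=6 D=0 ZF=0 PC=5
Step 8: PC=5 exec 'ADD C, B'. After: A=0 B=6 C=12 D=0 ZF=0 PC=6
Step 9: PC=6 exec 'JMP 5'. After: A=0 B=6 C=12 D=0 ZF=0 PC=5
Step 10: PC=5 exec 'ADD C, B'. After: A=0 B=6 C=18 D=0 ZF=0 PC=6
Step 11: PC=6 exec 'JMP 5'. After: A=0 B=6 C=18 D=0 ZF=0 PC=5
Step 12: PC=5 exec 'ADD C, B'. After: A=0 B=6 C=24 D=0 ZF=0 PC=6
Step 13: PC=6 exec 'JMP 5'. After: A=0 B=6 C=24 D=0 ZF=0 PC=5
Step 14: PC=5 exec 'ADD C, B'. After: A=0 B=6 C=30 D=0 ZF=0 PC=6
Step 15: PC=6 exec 'JMP 5'. After: A=0 B=6 C=30 D=0 ZF=0 PC=5
After 50 steps: not halted. PC revisits the same instructions with no path to HALT; will never halt.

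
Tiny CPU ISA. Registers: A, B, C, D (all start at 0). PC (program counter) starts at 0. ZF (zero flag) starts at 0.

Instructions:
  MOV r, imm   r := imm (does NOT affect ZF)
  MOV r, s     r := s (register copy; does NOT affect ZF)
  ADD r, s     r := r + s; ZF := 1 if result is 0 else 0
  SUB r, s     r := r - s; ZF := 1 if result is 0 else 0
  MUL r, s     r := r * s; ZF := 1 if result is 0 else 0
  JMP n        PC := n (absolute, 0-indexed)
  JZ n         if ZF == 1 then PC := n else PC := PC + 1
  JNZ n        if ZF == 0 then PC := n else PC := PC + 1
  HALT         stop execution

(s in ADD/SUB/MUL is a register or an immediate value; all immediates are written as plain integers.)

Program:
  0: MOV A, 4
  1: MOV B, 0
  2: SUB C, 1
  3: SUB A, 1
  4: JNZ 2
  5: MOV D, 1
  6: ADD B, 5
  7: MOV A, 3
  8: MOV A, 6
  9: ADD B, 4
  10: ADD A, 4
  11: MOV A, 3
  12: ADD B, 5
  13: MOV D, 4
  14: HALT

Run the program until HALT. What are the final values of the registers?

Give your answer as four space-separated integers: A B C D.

Answer: 3 14 -4 4

Derivation:
Step 1: PC=0 exec 'MOV A, 4'. After: A=4 B=0 C=0 D=0 ZF=0 PC=1
Step 2: PC=1 exec 'MOV B, 0'. After: A=4 B=0 C=0 D=0 ZF=0 PC=2
Step 3: PC=2 exec 'SUB C, 1'. After: A=4 B=0 C=-1 D=0 ZF=0 PC=3
Step 4: PC=3 exec 'SUB A, 1'. After: A=3 B=0 C=-1 D=0 ZF=0 PC=4
Step 5: PC=4 exec 'JNZ 2'. After: A=3 B=0 C=-1 D=0 ZF=0 PC=2
Step 6: PC=2 exec 'SUB C, 1'. After: A=3 B=0 C=-2 D=0 ZF=0 PC=3
Step 7: PC=3 exec 'SUB A, 1'. After: A=2 B=0 C=-2 D=0 ZF=0 PC=4
Step 8: PC=4 exec 'JNZ 2'. After: A=2 B=0 C=-2 D=0 ZF=0 PC=2
Step 9: PC=2 exec 'SUB C, 1'. After: A=2 B=0 C=-3 D=0 ZF=0 PC=3
Step 10: PC=3 exec 'SUB A, 1'. After: A=1 B=0 C=-3 D=0 ZF=0 PC=4
Step 11: PC=4 exec 'JNZ 2'. After: A=1 B=0 C=-3 D=0 ZF=0 PC=2
Step 12: PC=2 exec 'SUB C, 1'. After: A=1 B=0 C=-4 D=0 ZF=0 PC=3
Step 13: PC=3 exec 'SUB A, 1'. After: A=0 B=0 C=-4 D=0 ZF=1 PC=4
Step 14: PC=4 exec 'JNZ 2'. After: A=0 B=0 C=-4 D=0 ZF=1 PC=5
Step 15: PC=5 exec 'MOV D, 1'. After: A=0 B=0 C=-4 D=1 ZF=1 PC=6
Step 16: PC=6 exec 'ADD B, 5'. After: A=0 B=5 C=-4 D=1 ZF=0 PC=7
Step 17: PC=7 exec 'MOV A, 3'. After: A=3 B=5 C=-4 D=1 ZF=0 PC=8
Step 18: PC=8 exec 'MOV A, 6'. After: A=6 B=5 C=-4 D=1 ZF=0 PC=9
Step 19: PC=9 exec 'ADD B, 4'. After: A=6 B=9 C=-4 D=1 ZF=0 PC=10
Step 20: PC=10 exec 'ADD A, 4'. After: A=10 B=9 C=-4 D=1 ZF=0 PC=11
Step 21: PC=11 exec 'MOV A, 3'. After: A=3 B=9 C=-4 D=1 ZF=0 PC=12
Step 22: PC=12 exec 'ADD B, 5'. After: A=3 B=14 C=-4 D=1 ZF=0 PC=13
Step 23: PC=13 exec 'MOV D, 4'. After: A=3 B=14 C=-4 D=4 ZF=0 PC=14
Step 24: PC=14 exec 'HALT'. After: A=3 B=14 C=-4 D=4 ZF=0 PC=14 HALTED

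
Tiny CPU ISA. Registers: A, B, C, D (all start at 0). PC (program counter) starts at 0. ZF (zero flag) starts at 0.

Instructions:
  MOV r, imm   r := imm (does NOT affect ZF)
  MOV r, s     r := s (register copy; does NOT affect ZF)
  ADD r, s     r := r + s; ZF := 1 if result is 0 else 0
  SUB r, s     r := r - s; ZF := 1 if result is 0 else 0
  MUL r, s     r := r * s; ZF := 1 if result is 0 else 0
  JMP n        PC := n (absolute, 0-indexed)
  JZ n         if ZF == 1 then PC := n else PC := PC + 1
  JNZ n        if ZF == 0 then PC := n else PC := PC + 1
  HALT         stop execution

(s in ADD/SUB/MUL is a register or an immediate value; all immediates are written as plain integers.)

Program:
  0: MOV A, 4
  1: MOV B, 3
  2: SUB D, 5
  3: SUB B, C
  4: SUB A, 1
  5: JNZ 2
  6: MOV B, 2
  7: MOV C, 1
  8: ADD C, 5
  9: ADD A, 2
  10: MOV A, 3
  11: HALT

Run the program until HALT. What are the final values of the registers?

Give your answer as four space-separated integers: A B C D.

Answer: 3 2 6 -20

Derivation:
Step 1: PC=0 exec 'MOV A, 4'. After: A=4 B=0 C=0 D=0 ZF=0 PC=1
Step 2: PC=1 exec 'MOV B, 3'. After: A=4 B=3 C=0 D=0 ZF=0 PC=2
Step 3: PC=2 exec 'SUB D, 5'. After: A=4 B=3 C=0 D=-5 ZF=0 PC=3
Step 4: PC=3 exec 'SUB B, C'. After: A=4 B=3 C=0 D=-5 ZF=0 PC=4
Step 5: PC=4 exec 'SUB A, 1'. After: A=3 B=3 C=0 D=-5 ZF=0 PC=5
Step 6: PC=5 exec 'JNZ 2'. After: A=3 B=3 C=0 D=-5 ZF=0 PC=2
Step 7: PC=2 exec 'SUB D, 5'. After: A=3 B=3 C=0 D=-10 ZF=0 PC=3
Step 8: PC=3 exec 'SUB B, C'. After: A=3 B=3 C=0 D=-10 ZF=0 PC=4
Step 9: PC=4 exec 'SUB A, 1'. After: A=2 B=3 C=0 D=-10 ZF=0 PC=5
Step 10: PC=5 exec 'JNZ 2'. After: A=2 B=3 C=0 D=-10 ZF=0 PC=2
Step 11: PC=2 exec 'SUB D, 5'. After: A=2 B=3 C=0 D=-15 ZF=0 PC=3
Step 12: PC=3 exec 'SUB B, C'. After: A=2 B=3 C=0 D=-15 ZF=0 PC=4
Step 13: PC=4 exec 'SUB A, 1'. After: A=1 B=3 C=0 D=-15 ZF=0 PC=5
Step 14: PC=5 exec 'JNZ 2'. After: A=1 B=3 C=0 D=-15 ZF=0 PC=2
Step 15: PC=2 exec 'SUB D, 5'. After: A=1 B=3 C=0 D=-20 ZF=0 PC=3
Step 16: PC=3 exec 'SUB B, C'. After: A=1 B=3 C=0 D=-20 ZF=0 PC=4
Step 17: PC=4 exec 'SUB A, 1'. After: A=0 B=3 C=0 D=-20 ZF=1 PC=5
Step 18: PC=5 exec 'JNZ 2'. After: A=0 B=3 C=0 D=-20 ZF=1 PC=6
Step 19: PC=6 exec 'MOV B, 2'. After: A=0 B=2 C=0 D=-20 ZF=1 PC=7
Step 20: PC=7 exec 'MOV C, 1'. After: A=0 B=2 C=1 D=-20 ZF=1 PC=8
Step 21: PC=8 exec 'ADD C, 5'. After: A=0 B=2 C=6 D=-20 ZF=0 PC=9
Step 22: PC=9 exec 'ADD A, 2'. After: A=2 B=2 C=6 D=-20 ZF=0 PC=10
Step 23: PC=10 exec 'MOV A, 3'. After: A=3 B=2 C=6 D=-20 ZF=0 PC=11
Step 24: PC=11 exec 'HALT'. After: A=3 B=2 C=6 D=-20 ZF=0 PC=11 HALTED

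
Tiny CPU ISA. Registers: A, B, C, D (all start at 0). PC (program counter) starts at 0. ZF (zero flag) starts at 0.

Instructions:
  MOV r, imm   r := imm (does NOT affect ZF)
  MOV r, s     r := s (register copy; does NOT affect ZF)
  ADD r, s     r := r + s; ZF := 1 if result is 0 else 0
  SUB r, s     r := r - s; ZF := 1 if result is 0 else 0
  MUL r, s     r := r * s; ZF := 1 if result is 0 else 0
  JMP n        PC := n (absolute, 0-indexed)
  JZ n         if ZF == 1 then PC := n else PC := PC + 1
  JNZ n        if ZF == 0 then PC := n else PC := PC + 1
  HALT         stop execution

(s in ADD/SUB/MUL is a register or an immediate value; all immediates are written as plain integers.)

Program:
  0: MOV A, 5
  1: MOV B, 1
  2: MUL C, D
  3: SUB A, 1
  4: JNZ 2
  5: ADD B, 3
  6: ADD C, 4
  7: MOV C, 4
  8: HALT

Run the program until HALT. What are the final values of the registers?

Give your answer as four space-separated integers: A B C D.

Step 1: PC=0 exec 'MOV A, 5'. After: A=5 B=0 C=0 D=0 ZF=0 PC=1
Step 2: PC=1 exec 'MOV B, 1'. After: A=5 B=1 C=0 D=0 ZF=0 PC=2
Step 3: PC=2 exec 'MUL C, D'. After: A=5 B=1 C=0 D=0 ZF=1 PC=3
Step 4: PC=3 exec 'SUB A, 1'. After: A=4 B=1 C=0 D=0 ZF=0 PC=4
Step 5: PC=4 exec 'JNZ 2'. After: A=4 B=1 C=0 D=0 ZF=0 PC=2
Step 6: PC=2 exec 'MUL C, D'. After: A=4 B=1 C=0 D=0 ZF=1 PC=3
Step 7: PC=3 exec 'SUB A, 1'. After: A=3 B=1 C=0 D=0 ZF=0 PC=4
Step 8: PC=4 exec 'JNZ 2'. After: A=3 B=1 C=0 D=0 ZF=0 PC=2
Step 9: PC=2 exec 'MUL C, D'. After: A=3 B=1 C=0 D=0 ZF=1 PC=3
Step 10: PC=3 exec 'SUB A, 1'. After: A=2 B=1 C=0 D=0 ZF=0 PC=4
Step 11: PC=4 exec 'JNZ 2'. After: A=2 B=1 C=0 D=0 ZF=0 PC=2
Step 12: PC=2 exec 'MUL C, D'. After: A=2 B=1 C=0 D=0 ZF=1 PC=3
Step 13: PC=3 exec 'SUB A, 1'. After: A=1 B=1 C=0 D=0 ZF=0 PC=4
Step 14: PC=4 exec 'JNZ 2'. After: A=1 B=1 C=0 D=0 ZF=0 PC=2
Step 15: PC=2 exec 'MUL C, D'. After: A=1 B=1 C=0 D=0 ZF=1 PC=3
Step 16: PC=3 exec 'SUB A, 1'. After: A=0 B=1 C=0 D=0 ZF=1 PC=4
Step 17: PC=4 exec 'JNZ 2'. After: A=0 B=1 C=0 D=0 ZF=1 PC=5
Step 18: PC=5 exec 'ADD B, 3'. After: A=0 B=4 C=0 D=0 ZF=0 PC=6
Step 19: PC=6 exec 'ADD C, 4'. After: A=0 B=4 C=4 D=0 ZF=0 PC=7
Step 20: PC=7 exec 'MOV C, 4'. After: A=0 B=4 C=4 D=0 ZF=0 PC=8
Step 21: PC=8 exec 'HALT'. After: A=0 B=4 C=4 D=0 ZF=0 PC=8 HALTED

Answer: 0 4 4 0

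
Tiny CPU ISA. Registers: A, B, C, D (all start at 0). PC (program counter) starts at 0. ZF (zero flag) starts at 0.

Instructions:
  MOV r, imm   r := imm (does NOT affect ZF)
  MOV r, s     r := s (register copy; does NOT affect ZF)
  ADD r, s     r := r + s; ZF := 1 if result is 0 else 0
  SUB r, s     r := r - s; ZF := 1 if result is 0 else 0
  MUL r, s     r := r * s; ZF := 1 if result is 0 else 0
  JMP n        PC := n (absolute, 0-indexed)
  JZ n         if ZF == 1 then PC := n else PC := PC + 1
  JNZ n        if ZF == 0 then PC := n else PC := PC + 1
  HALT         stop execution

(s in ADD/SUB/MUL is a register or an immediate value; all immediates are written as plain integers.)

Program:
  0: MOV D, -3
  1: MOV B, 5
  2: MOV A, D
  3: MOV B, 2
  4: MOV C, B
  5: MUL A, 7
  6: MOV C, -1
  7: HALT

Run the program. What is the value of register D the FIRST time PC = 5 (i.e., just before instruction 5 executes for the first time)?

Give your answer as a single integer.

Step 1: PC=0 exec 'MOV D, -3'. After: A=0 B=0 C=0 D=-3 ZF=0 PC=1
Step 2: PC=1 exec 'MOV B, 5'. After: A=0 B=5 C=0 D=-3 ZF=0 PC=2
Step 3: PC=2 exec 'MOV A, D'. After: A=-3 B=5 C=0 D=-3 ZF=0 PC=3
Step 4: PC=3 exec 'MOV B, 2'. After: A=-3 B=2 C=0 D=-3 ZF=0 PC=4
Step 5: PC=4 exec 'MOV C, B'. After: A=-3 B=2 C=2 D=-3 ZF=0 PC=5
First time PC=5: D=-3

-3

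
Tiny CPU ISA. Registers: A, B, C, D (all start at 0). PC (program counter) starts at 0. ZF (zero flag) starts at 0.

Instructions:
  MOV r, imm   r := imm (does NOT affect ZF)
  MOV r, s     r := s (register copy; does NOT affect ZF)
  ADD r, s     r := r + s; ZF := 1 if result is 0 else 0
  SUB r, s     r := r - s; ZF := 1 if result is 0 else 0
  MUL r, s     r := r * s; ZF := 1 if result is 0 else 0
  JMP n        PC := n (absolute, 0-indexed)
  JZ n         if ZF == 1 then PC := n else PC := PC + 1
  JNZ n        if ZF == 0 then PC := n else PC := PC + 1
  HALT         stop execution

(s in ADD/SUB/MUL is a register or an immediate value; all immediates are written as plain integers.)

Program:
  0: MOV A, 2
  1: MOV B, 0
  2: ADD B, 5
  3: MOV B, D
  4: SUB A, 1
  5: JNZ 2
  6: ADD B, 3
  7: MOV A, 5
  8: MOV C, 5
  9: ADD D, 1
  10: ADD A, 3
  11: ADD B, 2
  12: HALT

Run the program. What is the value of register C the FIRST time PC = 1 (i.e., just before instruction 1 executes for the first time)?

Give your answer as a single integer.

Step 1: PC=0 exec 'MOV A, 2'. After: A=2 B=0 C=0 D=0 ZF=0 PC=1
First time PC=1: C=0

0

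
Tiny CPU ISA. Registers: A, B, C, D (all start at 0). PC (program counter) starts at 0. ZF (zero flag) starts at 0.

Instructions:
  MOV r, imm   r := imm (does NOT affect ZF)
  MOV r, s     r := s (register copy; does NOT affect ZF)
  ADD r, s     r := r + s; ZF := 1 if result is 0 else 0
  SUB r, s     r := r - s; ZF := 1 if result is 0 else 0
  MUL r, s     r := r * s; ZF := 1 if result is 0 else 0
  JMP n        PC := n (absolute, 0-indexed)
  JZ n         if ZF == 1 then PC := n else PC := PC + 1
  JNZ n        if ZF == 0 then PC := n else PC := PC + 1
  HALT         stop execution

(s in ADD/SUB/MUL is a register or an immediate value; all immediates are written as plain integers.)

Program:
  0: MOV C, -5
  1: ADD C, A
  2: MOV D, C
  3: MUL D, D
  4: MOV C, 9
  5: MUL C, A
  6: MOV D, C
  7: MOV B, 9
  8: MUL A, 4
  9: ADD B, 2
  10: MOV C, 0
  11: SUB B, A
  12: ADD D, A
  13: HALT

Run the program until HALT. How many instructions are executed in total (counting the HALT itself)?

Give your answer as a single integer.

Answer: 14

Derivation:
Step 1: PC=0 exec 'MOV C, -5'. After: A=0 B=0 C=-5 D=0 ZF=0 PC=1
Step 2: PC=1 exec 'ADD C, A'. After: A=0 B=0 C=-5 D=0 ZF=0 PC=2
Step 3: PC=2 exec 'MOV D, C'. After: A=0 B=0 C=-5 D=-5 ZF=0 PC=3
Step 4: PC=3 exec 'MUL D, D'. After: A=0 B=0 C=-5 D=25 ZF=0 PC=4
Step 5: PC=4 exec 'MOV C, 9'. After: A=0 B=0 C=9 D=25 ZF=0 PC=5
Step 6: PC=5 exec 'MUL C, A'. After: A=0 B=0 C=0 D=25 ZF=1 PC=6
Step 7: PC=6 exec 'MOV D, C'. After: A=0 B=0 C=0 D=0 ZF=1 PC=7
Step 8: PC=7 exec 'MOV B, 9'. After: A=0 B=9 C=0 D=0 ZF=1 PC=8
Step 9: PC=8 exec 'MUL A, 4'. After: A=0 B=9 C=0 D=0 ZF=1 PC=9
Step 10: PC=9 exec 'ADD B, 2'. After: A=0 B=11 C=0 D=0 ZF=0 PC=10
Step 11: PC=10 exec 'MOV C, 0'. After: A=0 B=11 C=0 D=0 ZF=0 PC=11
Step 12: PC=11 exec 'SUB B, A'. After: A=0 B=11 C=0 D=0 ZF=0 PC=12
Step 13: PC=12 exec 'ADD D, A'. After: A=0 B=11 C=0 D=0 ZF=1 PC=13
Step 14: PC=13 exec 'HALT'. After: A=0 B=11 C=0 D=0 ZF=1 PC=13 HALTED
Total instructions executed: 14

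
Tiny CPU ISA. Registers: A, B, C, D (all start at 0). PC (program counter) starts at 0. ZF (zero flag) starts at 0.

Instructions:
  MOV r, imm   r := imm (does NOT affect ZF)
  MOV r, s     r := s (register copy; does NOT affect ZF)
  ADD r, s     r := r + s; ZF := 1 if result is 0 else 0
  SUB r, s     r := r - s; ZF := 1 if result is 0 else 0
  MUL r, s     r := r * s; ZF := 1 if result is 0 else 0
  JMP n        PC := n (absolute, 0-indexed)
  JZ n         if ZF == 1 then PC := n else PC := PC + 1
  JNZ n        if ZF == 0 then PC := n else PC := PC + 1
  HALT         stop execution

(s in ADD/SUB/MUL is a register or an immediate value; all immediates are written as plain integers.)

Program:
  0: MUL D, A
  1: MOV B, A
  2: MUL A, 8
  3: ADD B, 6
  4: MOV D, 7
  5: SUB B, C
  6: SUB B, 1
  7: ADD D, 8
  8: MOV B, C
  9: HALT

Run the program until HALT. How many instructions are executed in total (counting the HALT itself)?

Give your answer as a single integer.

Step 1: PC=0 exec 'MUL D, A'. After: A=0 B=0 C=0 D=0 ZF=1 PC=1
Step 2: PC=1 exec 'MOV B, A'. After: A=0 B=0 C=0 D=0 ZF=1 PC=2
Step 3: PC=2 exec 'MUL A, 8'. After: A=0 B=0 C=0 D=0 ZF=1 PC=3
Step 4: PC=3 exec 'ADD B, 6'. After: A=0 B=6 C=0 D=0 ZF=0 PC=4
Step 5: PC=4 exec 'MOV D, 7'. After: A=0 B=6 C=0 D=7 ZF=0 PC=5
Step 6: PC=5 exec 'SUB B, C'. After: A=0 B=6 C=0 D=7 ZF=0 PC=6
Step 7: PC=6 exec 'SUB B, 1'. After: A=0 B=5 C=0 D=7 ZF=0 PC=7
Step 8: PC=7 exec 'ADD D, 8'. After: A=0 B=5 C=0 D=15 ZF=0 PC=8
Step 9: PC=8 exec 'MOV B, C'. After: A=0 B=0 C=0 D=15 ZF=0 PC=9
Step 10: PC=9 exec 'HALT'. After: A=0 B=0 C=0 D=15 ZF=0 PC=9 HALTED
Total instructions executed: 10

Answer: 10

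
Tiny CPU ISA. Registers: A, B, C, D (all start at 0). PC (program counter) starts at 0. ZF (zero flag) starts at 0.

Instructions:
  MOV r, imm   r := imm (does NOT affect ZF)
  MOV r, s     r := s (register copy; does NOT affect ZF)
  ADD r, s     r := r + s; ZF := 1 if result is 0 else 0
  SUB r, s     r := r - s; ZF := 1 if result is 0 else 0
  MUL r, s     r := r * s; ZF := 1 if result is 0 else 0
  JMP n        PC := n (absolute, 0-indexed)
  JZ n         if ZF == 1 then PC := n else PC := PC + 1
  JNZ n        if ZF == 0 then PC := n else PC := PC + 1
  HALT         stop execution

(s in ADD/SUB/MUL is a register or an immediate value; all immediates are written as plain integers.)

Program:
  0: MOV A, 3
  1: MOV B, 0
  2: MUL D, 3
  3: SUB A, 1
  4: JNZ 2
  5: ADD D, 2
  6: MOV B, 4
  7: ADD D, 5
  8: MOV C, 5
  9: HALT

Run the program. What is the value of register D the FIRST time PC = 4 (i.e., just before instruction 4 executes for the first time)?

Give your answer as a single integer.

Step 1: PC=0 exec 'MOV A, 3'. After: A=3 B=0 C=0 D=0 ZF=0 PC=1
Step 2: PC=1 exec 'MOV B, 0'. After: A=3 B=0 C=0 D=0 ZF=0 PC=2
Step 3: PC=2 exec 'MUL D, 3'. After: A=3 B=0 C=0 D=0 ZF=1 PC=3
Step 4: PC=3 exec 'SUB A, 1'. After: A=2 B=0 C=0 D=0 ZF=0 PC=4
First time PC=4: D=0

0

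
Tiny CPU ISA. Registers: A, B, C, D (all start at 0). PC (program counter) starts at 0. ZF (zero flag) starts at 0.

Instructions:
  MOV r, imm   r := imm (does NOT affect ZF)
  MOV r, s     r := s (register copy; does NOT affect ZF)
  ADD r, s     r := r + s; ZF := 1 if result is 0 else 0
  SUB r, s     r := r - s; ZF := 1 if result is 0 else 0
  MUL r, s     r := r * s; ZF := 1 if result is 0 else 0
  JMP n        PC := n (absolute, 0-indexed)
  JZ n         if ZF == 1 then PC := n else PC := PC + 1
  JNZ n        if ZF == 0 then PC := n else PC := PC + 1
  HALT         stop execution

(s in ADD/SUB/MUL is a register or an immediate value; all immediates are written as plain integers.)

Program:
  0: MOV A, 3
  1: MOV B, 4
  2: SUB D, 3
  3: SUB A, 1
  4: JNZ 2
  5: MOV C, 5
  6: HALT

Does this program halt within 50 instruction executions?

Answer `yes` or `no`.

Answer: yes

Derivation:
Step 1: PC=0 exec 'MOV A, 3'. After: A=3 B=0 C=0 D=0 ZF=0 PC=1
Step 2: PC=1 exec 'MOV B, 4'. After: A=3 B=4 C=0 D=0 ZF=0 PC=2
Step 3: PC=2 exec 'SUB D, 3'. After: A=3 B=4 C=0 D=-3 ZF=0 PC=3
Step 4: PC=3 exec 'SUB A, 1'. After: A=2 B=4 C=0 D=-3 ZF=0 PC=4
Step 5: PC=4 exec 'JNZ 2'. After: A=2 B=4 C=0 D=-3 ZF=0 PC=2
Step 6: PC=2 exec 'SUB D, 3'. After: A=2 B=4 C=0 D=-6 ZF=0 PC=3
Step 7: PC=3 exec 'SUB A, 1'. After: A=1 B=4 C=0 D=-6 ZF=0 PC=4
Step 8: PC=4 exec 'JNZ 2'. After: A=1 B=4 C=0 D=-6 ZF=0 PC=2
Step 9: PC=2 exec 'SUB D, 3'. After: A=1 B=4 C=0 D=-9 ZF=0 PC=3
Step 10: PC=3 exec 'SUB A, 1'. After: A=0 B=4 C=0 D=-9 ZF=1 PC=4
Step 11: PC=4 exec 'JNZ 2'. After: A=0 B=4 C=0 D=-9 ZF=1 PC=5
Step 12: PC=5 exec 'MOV C, 5'. After: A=0 B=4 C=5 D=-9 ZF=1 PC=6
Step 13: PC=6 exec 'HALT'. After: A=0 B=4 C=5 D=-9 ZF=1 PC=6 HALTED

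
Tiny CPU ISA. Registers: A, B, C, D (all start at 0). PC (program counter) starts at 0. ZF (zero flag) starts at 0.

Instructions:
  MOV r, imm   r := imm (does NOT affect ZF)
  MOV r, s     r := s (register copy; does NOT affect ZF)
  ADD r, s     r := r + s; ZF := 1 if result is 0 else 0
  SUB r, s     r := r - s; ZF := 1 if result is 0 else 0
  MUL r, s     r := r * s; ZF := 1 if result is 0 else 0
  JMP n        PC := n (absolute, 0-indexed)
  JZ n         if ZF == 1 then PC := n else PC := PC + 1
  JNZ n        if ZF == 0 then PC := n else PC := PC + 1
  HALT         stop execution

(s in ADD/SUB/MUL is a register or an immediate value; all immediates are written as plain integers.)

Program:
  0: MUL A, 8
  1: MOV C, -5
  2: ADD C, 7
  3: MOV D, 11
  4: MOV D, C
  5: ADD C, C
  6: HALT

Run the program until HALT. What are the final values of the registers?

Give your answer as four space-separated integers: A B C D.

Step 1: PC=0 exec 'MUL A, 8'. After: A=0 B=0 C=0 D=0 ZF=1 PC=1
Step 2: PC=1 exec 'MOV C, -5'. After: A=0 B=0 C=-5 D=0 ZF=1 PC=2
Step 3: PC=2 exec 'ADD C, 7'. After: A=0 B=0 C=2 D=0 ZF=0 PC=3
Step 4: PC=3 exec 'MOV D, 11'. After: A=0 B=0 C=2 D=11 ZF=0 PC=4
Step 5: PC=4 exec 'MOV D, C'. After: A=0 B=0 C=2 D=2 ZF=0 PC=5
Step 6: PC=5 exec 'ADD C, C'. After: A=0 B=0 C=4 D=2 ZF=0 PC=6
Step 7: PC=6 exec 'HALT'. After: A=0 B=0 C=4 D=2 ZF=0 PC=6 HALTED

Answer: 0 0 4 2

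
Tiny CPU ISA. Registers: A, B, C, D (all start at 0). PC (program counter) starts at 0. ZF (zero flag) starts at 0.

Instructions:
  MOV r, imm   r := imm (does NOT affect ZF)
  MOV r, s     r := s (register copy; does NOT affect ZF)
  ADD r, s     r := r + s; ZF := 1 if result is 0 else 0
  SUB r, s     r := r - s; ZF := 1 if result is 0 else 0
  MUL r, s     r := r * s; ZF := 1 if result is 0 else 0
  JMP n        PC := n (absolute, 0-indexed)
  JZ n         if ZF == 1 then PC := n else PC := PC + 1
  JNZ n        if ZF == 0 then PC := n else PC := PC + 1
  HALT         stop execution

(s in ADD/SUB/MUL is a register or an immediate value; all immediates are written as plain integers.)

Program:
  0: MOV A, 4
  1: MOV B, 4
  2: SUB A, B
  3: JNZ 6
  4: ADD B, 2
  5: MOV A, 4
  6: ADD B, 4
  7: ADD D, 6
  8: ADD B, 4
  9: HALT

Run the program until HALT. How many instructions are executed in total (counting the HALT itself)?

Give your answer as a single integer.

Step 1: PC=0 exec 'MOV A, 4'. After: A=4 B=0 C=0 D=0 ZF=0 PC=1
Step 2: PC=1 exec 'MOV B, 4'. After: A=4 B=4 C=0 D=0 ZF=0 PC=2
Step 3: PC=2 exec 'SUB A, B'. After: A=0 B=4 C=0 D=0 ZF=1 PC=3
Step 4: PC=3 exec 'JNZ 6'. After: A=0 B=4 C=0 D=0 ZF=1 PC=4
Step 5: PC=4 exec 'ADD B, 2'. After: A=0 B=6 C=0 D=0 ZF=0 PC=5
Step 6: PC=5 exec 'MOV A, 4'. After: A=4 B=6 C=0 D=0 ZF=0 PC=6
Step 7: PC=6 exec 'ADD B, 4'. After: A=4 B=10 C=0 D=0 ZF=0 PC=7
Step 8: PC=7 exec 'ADD D, 6'. After: A=4 B=10 C=0 D=6 ZF=0 PC=8
Step 9: PC=8 exec 'ADD B, 4'. After: A=4 B=14 C=0 D=6 ZF=0 PC=9
Step 10: PC=9 exec 'HALT'. After: A=4 B=14 C=0 D=6 ZF=0 PC=9 HALTED
Total instructions executed: 10

Answer: 10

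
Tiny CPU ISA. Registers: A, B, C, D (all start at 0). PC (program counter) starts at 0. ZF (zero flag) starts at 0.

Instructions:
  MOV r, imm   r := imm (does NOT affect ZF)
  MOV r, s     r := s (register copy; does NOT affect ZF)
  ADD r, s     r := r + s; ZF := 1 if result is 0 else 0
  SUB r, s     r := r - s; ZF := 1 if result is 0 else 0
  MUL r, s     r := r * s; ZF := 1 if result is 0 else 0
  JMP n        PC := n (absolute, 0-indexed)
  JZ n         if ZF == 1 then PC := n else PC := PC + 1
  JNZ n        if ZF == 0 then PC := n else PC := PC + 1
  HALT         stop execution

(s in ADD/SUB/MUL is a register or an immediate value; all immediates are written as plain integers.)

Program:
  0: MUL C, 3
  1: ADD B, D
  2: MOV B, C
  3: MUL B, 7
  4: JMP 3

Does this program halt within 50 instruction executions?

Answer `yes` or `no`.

Answer: no

Derivation:
Step 1: PC=0 exec 'MUL C, 3'. After: A=0 B=0 C=0 D=0 ZF=1 PC=1
Step 2: PC=1 exec 'ADD B, D'. After: A=0 B=0 C=0 D=0 ZF=1 PC=2
Step 3: PC=2 exec 'MOV B, C'. After: A=0 B=0 C=0 D=0 ZF=1 PC=3
Step 4: PC=3 exec 'MUL B, 7'. After: A=0 B=0 C=0 D=0 ZF=1 PC=4
Step 5: PC=4 exec 'JMP 3'. After: A=0 B=0 C=0 D=0 ZF=1 PC=3
State after step 5 equals state after step 3: the program is in a cycle of length 2 and will never halt.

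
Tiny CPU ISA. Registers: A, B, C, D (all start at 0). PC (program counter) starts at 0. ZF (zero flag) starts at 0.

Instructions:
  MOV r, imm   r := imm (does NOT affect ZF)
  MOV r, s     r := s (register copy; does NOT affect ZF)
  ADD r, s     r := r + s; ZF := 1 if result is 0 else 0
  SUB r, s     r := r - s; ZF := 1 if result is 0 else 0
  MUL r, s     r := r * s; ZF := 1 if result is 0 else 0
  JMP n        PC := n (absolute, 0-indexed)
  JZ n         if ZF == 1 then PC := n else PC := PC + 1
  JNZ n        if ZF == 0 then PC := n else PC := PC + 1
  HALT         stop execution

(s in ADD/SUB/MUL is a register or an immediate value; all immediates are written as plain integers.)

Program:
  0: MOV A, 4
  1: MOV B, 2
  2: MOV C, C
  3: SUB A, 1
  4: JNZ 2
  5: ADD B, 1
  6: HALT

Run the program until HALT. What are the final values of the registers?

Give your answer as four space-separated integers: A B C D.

Answer: 0 3 0 0

Derivation:
Step 1: PC=0 exec 'MOV A, 4'. After: A=4 B=0 C=0 D=0 ZF=0 PC=1
Step 2: PC=1 exec 'MOV B, 2'. After: A=4 B=2 C=0 D=0 ZF=0 PC=2
Step 3: PC=2 exec 'MOV C, C'. After: A=4 B=2 C=0 D=0 ZF=0 PC=3
Step 4: PC=3 exec 'SUB A, 1'. After: A=3 B=2 C=0 D=0 ZF=0 PC=4
Step 5: PC=4 exec 'JNZ 2'. After: A=3 B=2 C=0 D=0 ZF=0 PC=2
Step 6: PC=2 exec 'MOV C, C'. After: A=3 B=2 C=0 D=0 ZF=0 PC=3
Step 7: PC=3 exec 'SUB A, 1'. After: A=2 B=2 C=0 D=0 ZF=0 PC=4
Step 8: PC=4 exec 'JNZ 2'. After: A=2 B=2 C=0 D=0 ZF=0 PC=2
Step 9: PC=2 exec 'MOV C, C'. After: A=2 B=2 C=0 D=0 ZF=0 PC=3
Step 10: PC=3 exec 'SUB A, 1'. After: A=1 B=2 C=0 D=0 ZF=0 PC=4
Step 11: PC=4 exec 'JNZ 2'. After: A=1 B=2 C=0 D=0 ZF=0 PC=2
Step 12: PC=2 exec 'MOV C, C'. After: A=1 B=2 C=0 D=0 ZF=0 PC=3
Step 13: PC=3 exec 'SUB A, 1'. After: A=0 B=2 C=0 D=0 ZF=1 PC=4
Step 14: PC=4 exec 'JNZ 2'. After: A=0 B=2 C=0 D=0 ZF=1 PC=5
Step 15: PC=5 exec 'ADD B, 1'. After: A=0 B=3 C=0 D=0 ZF=0 PC=6
Step 16: PC=6 exec 'HALT'. After: A=0 B=3 C=0 D=0 ZF=0 PC=6 HALTED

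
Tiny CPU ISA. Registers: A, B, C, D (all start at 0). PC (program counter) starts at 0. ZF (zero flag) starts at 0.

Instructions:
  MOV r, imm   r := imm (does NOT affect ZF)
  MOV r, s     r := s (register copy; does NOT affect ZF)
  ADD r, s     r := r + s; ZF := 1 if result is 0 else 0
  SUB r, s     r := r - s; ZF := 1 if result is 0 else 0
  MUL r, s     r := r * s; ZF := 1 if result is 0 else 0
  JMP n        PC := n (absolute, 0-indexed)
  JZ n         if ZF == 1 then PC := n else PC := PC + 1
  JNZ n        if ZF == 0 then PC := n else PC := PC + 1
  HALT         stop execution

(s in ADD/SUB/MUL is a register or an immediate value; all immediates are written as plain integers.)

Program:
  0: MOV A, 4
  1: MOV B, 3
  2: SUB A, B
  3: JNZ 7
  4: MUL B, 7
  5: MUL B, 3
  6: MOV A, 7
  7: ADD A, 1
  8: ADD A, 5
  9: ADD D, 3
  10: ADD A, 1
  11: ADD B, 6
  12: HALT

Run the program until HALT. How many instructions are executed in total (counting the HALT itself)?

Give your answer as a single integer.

Step 1: PC=0 exec 'MOV A, 4'. After: A=4 B=0 C=0 D=0 ZF=0 PC=1
Step 2: PC=1 exec 'MOV B, 3'. After: A=4 B=3 C=0 D=0 ZF=0 PC=2
Step 3: PC=2 exec 'SUB A, B'. After: A=1 B=3 C=0 D=0 ZF=0 PC=3
Step 4: PC=3 exec 'JNZ 7'. After: A=1 B=3 C=0 D=0 ZF=0 PC=7
Step 5: PC=7 exec 'ADD A, 1'. After: A=2 B=3 C=0 D=0 ZF=0 PC=8
Step 6: PC=8 exec 'ADD A, 5'. After: A=7 B=3 C=0 D=0 ZF=0 PC=9
Step 7: PC=9 exec 'ADD D, 3'. After: A=7 B=3 C=0 D=3 ZF=0 PC=10
Step 8: PC=10 exec 'ADD A, 1'. After: A=8 B=3 C=0 D=3 ZF=0 PC=11
Step 9: PC=11 exec 'ADD B, 6'. After: A=8 B=9 C=0 D=3 ZF=0 PC=12
Step 10: PC=12 exec 'HALT'. After: A=8 B=9 C=0 D=3 ZF=0 PC=12 HALTED
Total instructions executed: 10

Answer: 10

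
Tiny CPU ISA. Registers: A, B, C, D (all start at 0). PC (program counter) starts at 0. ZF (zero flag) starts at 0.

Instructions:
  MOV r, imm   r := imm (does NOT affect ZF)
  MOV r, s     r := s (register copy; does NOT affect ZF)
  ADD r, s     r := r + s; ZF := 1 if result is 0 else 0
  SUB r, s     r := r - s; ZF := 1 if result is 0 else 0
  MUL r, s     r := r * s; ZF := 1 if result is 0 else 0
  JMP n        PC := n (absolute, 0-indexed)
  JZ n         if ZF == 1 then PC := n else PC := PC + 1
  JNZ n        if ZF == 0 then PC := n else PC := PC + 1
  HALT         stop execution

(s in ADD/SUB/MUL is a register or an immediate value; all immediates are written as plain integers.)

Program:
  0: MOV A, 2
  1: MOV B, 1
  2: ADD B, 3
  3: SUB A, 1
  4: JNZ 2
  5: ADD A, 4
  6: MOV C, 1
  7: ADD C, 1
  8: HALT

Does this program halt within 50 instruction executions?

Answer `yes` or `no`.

Answer: yes

Derivation:
Step 1: PC=0 exec 'MOV A, 2'. After: A=2 B=0 C=0 D=0 ZF=0 PC=1
Step 2: PC=1 exec 'MOV B, 1'. After: A=2 B=1 C=0 D=0 ZF=0 PC=2
Step 3: PC=2 exec 'ADD B, 3'. After: A=2 B=4 C=0 D=0 ZF=0 PC=3
Step 4: PC=3 exec 'SUB A, 1'. After: A=1 B=4 C=0 D=0 ZF=0 PC=4
Step 5: PC=4 exec 'JNZ 2'. After: A=1 B=4 C=0 D=0 ZF=0 PC=2
Step 6: PC=2 exec 'ADD B, 3'. After: A=1 B=7 C=0 D=0 ZF=0 PC=3
Step 7: PC=3 exec 'SUB A, 1'. After: A=0 B=7 C=0 D=0 ZF=1 PC=4
Step 8: PC=4 exec 'JNZ 2'. After: A=0 B=7 C=0 D=0 ZF=1 PC=5
Step 9: PC=5 exec 'ADD A, 4'. After: A=4 B=7 C=0 D=0 ZF=0 PC=6
Step 10: PC=6 exec 'MOV C, 1'. After: A=4 B=7 C=1 D=0 ZF=0 PC=7
Step 11: PC=7 exec 'ADD C, 1'. After: A=4 B=7 C=2 D=0 ZF=0 PC=8
Step 12: PC=8 exec 'HALT'. After: A=4 B=7 C=2 D=0 ZF=0 PC=8 HALTED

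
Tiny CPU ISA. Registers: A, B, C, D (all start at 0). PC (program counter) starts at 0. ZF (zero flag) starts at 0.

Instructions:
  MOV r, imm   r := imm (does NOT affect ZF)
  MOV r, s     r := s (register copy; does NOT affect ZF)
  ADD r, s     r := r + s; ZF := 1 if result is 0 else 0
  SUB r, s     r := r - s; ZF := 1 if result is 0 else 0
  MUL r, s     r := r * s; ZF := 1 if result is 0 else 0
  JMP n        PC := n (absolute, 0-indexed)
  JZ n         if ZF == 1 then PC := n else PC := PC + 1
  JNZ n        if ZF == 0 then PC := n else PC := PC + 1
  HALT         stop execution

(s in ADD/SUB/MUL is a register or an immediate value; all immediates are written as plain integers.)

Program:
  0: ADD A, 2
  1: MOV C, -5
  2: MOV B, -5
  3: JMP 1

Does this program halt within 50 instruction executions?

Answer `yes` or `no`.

Answer: no

Derivation:
Step 1: PC=0 exec 'ADD A, 2'. After: A=2 B=0 C=0 D=0 ZF=0 PC=1
Step 2: PC=1 exec 'MOV C, -5'. After: A=2 B=0 C=-5 D=0 ZF=0 PC=2
Step 3: PC=2 exec 'MOV B, -5'. After: A=2 B=-5 C=-5 D=0 ZF=0 PC=3
Step 4: PC=3 exec 'JMP 1'. After: A=2 B=-5 C=-5 D=0 ZF=0 PC=1
Step 5: PC=1 exec 'MOV C, -5'. After: A=2 B=-5 C=-5 D=0 ZF=0 PC=2
Step 6: PC=2 exec 'MOV B, -5'. After: A=2 B=-5 C=-5 D=0 ZF=0 PC=3
State after step 6 equals state after step 3: the program is in a cycle of length 3 and will never halt.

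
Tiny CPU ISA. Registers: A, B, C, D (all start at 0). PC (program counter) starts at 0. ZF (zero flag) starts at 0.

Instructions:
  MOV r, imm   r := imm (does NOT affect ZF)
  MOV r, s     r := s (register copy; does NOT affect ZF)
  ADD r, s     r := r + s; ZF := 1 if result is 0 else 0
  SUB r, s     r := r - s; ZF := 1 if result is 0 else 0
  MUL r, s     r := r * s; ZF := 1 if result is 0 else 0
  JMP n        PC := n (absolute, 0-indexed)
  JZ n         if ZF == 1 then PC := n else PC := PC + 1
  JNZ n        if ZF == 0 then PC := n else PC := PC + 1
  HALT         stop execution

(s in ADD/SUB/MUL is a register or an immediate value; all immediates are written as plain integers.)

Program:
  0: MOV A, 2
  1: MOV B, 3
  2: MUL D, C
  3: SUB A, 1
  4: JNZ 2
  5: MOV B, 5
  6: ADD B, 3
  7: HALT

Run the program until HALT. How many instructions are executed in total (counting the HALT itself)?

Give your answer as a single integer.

Answer: 11

Derivation:
Step 1: PC=0 exec 'MOV A, 2'. After: A=2 B=0 C=0 D=0 ZF=0 PC=1
Step 2: PC=1 exec 'MOV B, 3'. After: A=2 B=3 C=0 D=0 ZF=0 PC=2
Step 3: PC=2 exec 'MUL D, C'. After: A=2 B=3 C=0 D=0 ZF=1 PC=3
Step 4: PC=3 exec 'SUB A, 1'. After: A=1 B=3 C=0 D=0 ZF=0 PC=4
Step 5: PC=4 exec 'JNZ 2'. After: A=1 B=3 C=0 D=0 ZF=0 PC=2
Step 6: PC=2 exec 'MUL D, C'. After: A=1 B=3 C=0 D=0 ZF=1 PC=3
Step 7: PC=3 exec 'SUB A, 1'. After: A=0 B=3 C=0 D=0 ZF=1 PC=4
Step 8: PC=4 exec 'JNZ 2'. After: A=0 B=3 C=0 D=0 ZF=1 PC=5
Step 9: PC=5 exec 'MOV B, 5'. After: A=0 B=5 C=0 D=0 ZF=1 PC=6
Step 10: PC=6 exec 'ADD B, 3'. After: A=0 B=8 C=0 D=0 ZF=0 PC=7
Step 11: PC=7 exec 'HALT'. After: A=0 B=8 C=0 D=0 ZF=0 PC=7 HALTED
Total instructions executed: 11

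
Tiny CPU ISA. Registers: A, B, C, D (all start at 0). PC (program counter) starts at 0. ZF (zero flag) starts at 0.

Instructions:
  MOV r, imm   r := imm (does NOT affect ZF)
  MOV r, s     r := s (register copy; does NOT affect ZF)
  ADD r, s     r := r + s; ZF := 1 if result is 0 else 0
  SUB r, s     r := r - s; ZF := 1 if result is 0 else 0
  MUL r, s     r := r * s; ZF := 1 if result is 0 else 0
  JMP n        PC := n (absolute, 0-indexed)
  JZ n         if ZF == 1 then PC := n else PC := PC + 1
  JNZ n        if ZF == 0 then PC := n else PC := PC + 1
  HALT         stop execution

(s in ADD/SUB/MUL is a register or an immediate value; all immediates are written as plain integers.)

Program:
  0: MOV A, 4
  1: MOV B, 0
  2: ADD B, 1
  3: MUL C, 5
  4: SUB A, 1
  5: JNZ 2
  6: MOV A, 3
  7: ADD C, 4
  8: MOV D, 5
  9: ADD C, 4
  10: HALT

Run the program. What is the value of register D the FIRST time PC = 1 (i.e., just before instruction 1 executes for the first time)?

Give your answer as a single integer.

Step 1: PC=0 exec 'MOV A, 4'. After: A=4 B=0 C=0 D=0 ZF=0 PC=1
First time PC=1: D=0

0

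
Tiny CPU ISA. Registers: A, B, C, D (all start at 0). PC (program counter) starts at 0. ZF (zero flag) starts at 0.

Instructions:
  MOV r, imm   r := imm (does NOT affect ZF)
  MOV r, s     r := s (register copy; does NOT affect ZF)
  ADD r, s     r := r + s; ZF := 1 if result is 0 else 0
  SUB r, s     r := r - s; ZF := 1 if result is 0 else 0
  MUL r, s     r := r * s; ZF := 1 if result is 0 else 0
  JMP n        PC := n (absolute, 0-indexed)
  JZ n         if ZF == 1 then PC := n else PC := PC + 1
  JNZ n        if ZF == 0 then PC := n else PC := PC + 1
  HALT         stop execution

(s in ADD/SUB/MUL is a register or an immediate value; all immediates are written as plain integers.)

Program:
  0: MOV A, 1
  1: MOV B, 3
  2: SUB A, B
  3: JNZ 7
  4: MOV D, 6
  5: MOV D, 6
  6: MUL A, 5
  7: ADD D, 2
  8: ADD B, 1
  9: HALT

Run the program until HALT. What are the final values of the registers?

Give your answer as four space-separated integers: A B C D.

Step 1: PC=0 exec 'MOV A, 1'. After: A=1 B=0 C=0 D=0 ZF=0 PC=1
Step 2: PC=1 exec 'MOV B, 3'. After: A=1 B=3 C=0 D=0 ZF=0 PC=2
Step 3: PC=2 exec 'SUB A, B'. After: A=-2 B=3 C=0 D=0 ZF=0 PC=3
Step 4: PC=3 exec 'JNZ 7'. After: A=-2 B=3 C=0 D=0 ZF=0 PC=7
Step 5: PC=7 exec 'ADD D, 2'. After: A=-2 B=3 C=0 D=2 ZF=0 PC=8
Step 6: PC=8 exec 'ADD B, 1'. After: A=-2 B=4 C=0 D=2 ZF=0 PC=9
Step 7: PC=9 exec 'HALT'. After: A=-2 B=4 C=0 D=2 ZF=0 PC=9 HALTED

Answer: -2 4 0 2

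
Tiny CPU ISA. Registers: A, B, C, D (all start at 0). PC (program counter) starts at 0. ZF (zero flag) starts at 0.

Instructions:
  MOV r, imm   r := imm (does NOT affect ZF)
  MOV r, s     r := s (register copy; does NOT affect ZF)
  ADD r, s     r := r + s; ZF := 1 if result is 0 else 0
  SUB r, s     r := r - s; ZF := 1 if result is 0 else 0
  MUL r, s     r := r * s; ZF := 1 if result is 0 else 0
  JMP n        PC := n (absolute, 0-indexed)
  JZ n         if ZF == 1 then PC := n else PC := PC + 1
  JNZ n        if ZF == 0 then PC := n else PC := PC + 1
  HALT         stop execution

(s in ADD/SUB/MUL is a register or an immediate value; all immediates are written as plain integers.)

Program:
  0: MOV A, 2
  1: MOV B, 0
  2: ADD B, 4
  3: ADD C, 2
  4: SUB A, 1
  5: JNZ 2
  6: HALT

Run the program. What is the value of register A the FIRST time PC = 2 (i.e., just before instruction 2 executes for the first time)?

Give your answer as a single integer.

Step 1: PC=0 exec 'MOV A, 2'. After: A=2 B=0 C=0 D=0 ZF=0 PC=1
Step 2: PC=1 exec 'MOV B, 0'. After: A=2 B=0 C=0 D=0 ZF=0 PC=2
First time PC=2: A=2

2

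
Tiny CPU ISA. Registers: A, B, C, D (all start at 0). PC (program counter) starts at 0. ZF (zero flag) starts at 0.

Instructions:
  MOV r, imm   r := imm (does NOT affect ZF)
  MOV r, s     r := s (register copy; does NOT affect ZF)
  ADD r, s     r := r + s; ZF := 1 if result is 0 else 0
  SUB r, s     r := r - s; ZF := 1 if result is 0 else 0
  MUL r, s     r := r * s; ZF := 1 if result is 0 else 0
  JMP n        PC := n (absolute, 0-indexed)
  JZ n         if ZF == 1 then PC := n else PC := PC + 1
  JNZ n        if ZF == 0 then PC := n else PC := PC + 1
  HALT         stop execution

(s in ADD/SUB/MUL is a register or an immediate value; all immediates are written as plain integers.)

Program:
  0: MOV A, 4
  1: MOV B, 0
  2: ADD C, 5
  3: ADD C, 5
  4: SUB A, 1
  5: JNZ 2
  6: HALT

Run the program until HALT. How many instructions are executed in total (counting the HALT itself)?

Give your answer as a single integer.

Step 1: PC=0 exec 'MOV A, 4'. After: A=4 B=0 C=0 D=0 ZF=0 PC=1
Step 2: PC=1 exec 'MOV B, 0'. After: A=4 B=0 C=0 D=0 ZF=0 PC=2
Step 3: PC=2 exec 'ADD C, 5'. After: A=4 B=0 C=5 D=0 ZF=0 PC=3
Step 4: PC=3 exec 'ADD C, 5'. After: A=4 B=0 C=10 D=0 ZF=0 PC=4
Step 5: PC=4 exec 'SUB A, 1'. After: A=3 B=0 C=10 D=0 ZF=0 PC=5
Step 6: PC=5 exec 'JNZ 2'. After: A=3 B=0 C=10 D=0 ZF=0 PC=2
Step 7: PC=2 exec 'ADD C, 5'. After: A=3 B=0 C=15 D=0 ZF=0 PC=3
Step 8: PC=3 exec 'ADD C, 5'. After: A=3 B=0 C=20 D=0 ZF=0 PC=4
Step 9: PC=4 exec 'SUB A, 1'. After: A=2 B=0 C=20 D=0 ZF=0 PC=5
Step 10: PC=5 exec 'JNZ 2'. After: A=2 B=0 C=20 D=0 ZF=0 PC=2
Step 11: PC=2 exec 'ADD C, 5'. After: A=2 B=0 C=25 D=0 ZF=0 PC=3
Step 12: PC=3 exec 'ADD C, 5'. After: A=2 B=0 C=30 D=0 ZF=0 PC=4
Step 13: PC=4 exec 'SUB A, 1'. After: A=1 B=0 C=30 D=0 ZF=0 PC=5
Step 14: PC=5 exec 'JNZ 2'. After: A=1 B=0 C=30 D=0 ZF=0 PC=2
Step 15: PC=2 exec 'ADD C, 5'. After: A=1 B=0 C=35 D=0 ZF=0 PC=3
Step 16: PC=3 exec 'ADD C, 5'. After: A=1 B=0 C=40 D=0 ZF=0 PC=4
Step 17: PC=4 exec 'SUB A, 1'. After: A=0 B=0 C=40 D=0 ZF=1 PC=5
Step 18: PC=5 exec 'JNZ 2'. After: A=0 B=0 C=40 D=0 ZF=1 PC=6
Step 19: PC=6 exec 'HALT'. After: A=0 B=0 C=40 D=0 ZF=1 PC=6 HALTED
Total instructions executed: 19

Answer: 19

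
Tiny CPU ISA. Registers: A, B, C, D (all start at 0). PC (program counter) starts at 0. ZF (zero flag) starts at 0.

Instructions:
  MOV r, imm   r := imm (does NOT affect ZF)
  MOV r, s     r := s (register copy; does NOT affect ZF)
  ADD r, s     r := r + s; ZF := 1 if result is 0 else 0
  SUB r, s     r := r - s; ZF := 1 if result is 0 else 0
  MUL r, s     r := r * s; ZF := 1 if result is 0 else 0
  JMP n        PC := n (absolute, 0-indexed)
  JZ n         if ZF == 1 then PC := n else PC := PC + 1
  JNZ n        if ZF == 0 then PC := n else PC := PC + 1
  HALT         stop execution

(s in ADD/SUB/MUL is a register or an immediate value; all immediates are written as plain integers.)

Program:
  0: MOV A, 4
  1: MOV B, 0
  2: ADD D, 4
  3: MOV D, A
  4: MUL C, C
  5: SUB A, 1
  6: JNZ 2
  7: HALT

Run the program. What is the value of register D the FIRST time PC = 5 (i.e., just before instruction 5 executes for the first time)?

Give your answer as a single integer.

Step 1: PC=0 exec 'MOV A, 4'. After: A=4 B=0 C=0 D=0 ZF=0 PC=1
Step 2: PC=1 exec 'MOV B, 0'. After: A=4 B=0 C=0 D=0 ZF=0 PC=2
Step 3: PC=2 exec 'ADD D, 4'. After: A=4 B=0 C=0 D=4 ZF=0 PC=3
Step 4: PC=3 exec 'MOV D, A'. After: A=4 B=0 C=0 D=4 ZF=0 PC=4
Step 5: PC=4 exec 'MUL C, C'. After: A=4 B=0 C=0 D=4 ZF=1 PC=5
First time PC=5: D=4

4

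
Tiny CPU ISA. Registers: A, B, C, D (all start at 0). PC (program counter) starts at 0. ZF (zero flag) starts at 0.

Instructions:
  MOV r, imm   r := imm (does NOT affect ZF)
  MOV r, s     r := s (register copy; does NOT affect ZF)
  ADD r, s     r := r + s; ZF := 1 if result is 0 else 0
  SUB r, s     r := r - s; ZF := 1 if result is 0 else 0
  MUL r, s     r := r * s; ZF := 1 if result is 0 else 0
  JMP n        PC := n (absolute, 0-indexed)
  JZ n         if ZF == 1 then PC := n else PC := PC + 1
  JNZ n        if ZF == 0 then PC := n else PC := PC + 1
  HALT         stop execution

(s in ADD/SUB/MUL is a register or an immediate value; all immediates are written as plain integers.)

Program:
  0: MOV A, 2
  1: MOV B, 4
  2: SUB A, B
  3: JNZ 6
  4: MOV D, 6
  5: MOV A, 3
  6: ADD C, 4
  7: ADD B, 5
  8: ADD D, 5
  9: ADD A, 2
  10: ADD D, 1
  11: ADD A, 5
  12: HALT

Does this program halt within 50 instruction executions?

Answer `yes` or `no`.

Step 1: PC=0 exec 'MOV A, 2'. After: A=2 B=0 C=0 D=0 ZF=0 PC=1
Step 2: PC=1 exec 'MOV B, 4'. After: A=2 B=4 C=0 D=0 ZF=0 PC=2
Step 3: PC=2 exec 'SUB A, B'. After: A=-2 B=4 C=0 D=0 ZF=0 PC=3
Step 4: PC=3 exec 'JNZ 6'. After: A=-2 B=4 C=0 D=0 ZF=0 PC=6
Step 5: PC=6 exec 'ADD C, 4'. After: A=-2 B=4 C=4 D=0 ZF=0 PC=7
Step 6: PC=7 exec 'ADD B, 5'. After: A=-2 B=9 C=4 D=0 ZF=0 PC=8
Step 7: PC=8 exec 'ADD D, 5'. After: A=-2 B=9 C=4 D=5 ZF=0 PC=9
Step 8: PC=9 exec 'ADD A, 2'. After: A=0 B=9 C=4 D=5 ZF=1 PC=10
Step 9: PC=10 exec 'ADD D, 1'. After: A=0 B=9 C=4 D=6 ZF=0 PC=11
Step 10: PC=11 exec 'ADD A, 5'. After: A=5 B=9 C=4 D=6 ZF=0 PC=12
Step 11: PC=12 exec 'HALT'. After: A=5 B=9 C=4 D=6 ZF=0 PC=12 HALTED

Answer: yes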